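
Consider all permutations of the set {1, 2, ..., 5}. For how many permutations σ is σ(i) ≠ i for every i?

44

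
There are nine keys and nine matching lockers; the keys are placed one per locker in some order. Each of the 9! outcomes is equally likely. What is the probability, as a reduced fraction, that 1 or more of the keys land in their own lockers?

28673/45360

Favorable outcomes: Σ_{i≥1} C(9,i)·!(9-i) = 9·14833 + 36·1854 + 84·265 + 126·44 + 126·9 + 84·2 + 36·1 + 9·0 + 1·1 = 229384.
Total outcomes: 9! = 362880.
Probability = 229384/362880 = 28673/45360.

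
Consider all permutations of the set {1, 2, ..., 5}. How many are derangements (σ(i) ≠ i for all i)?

!5 = 5! · Σ_{k=0}^{5} (-1)^k/k!
= 5! - 5!/1! + 5!/2! - 5!/3! + 5!/4! - 5!/5!
= 120 - 120 + 60 - 20 + 5 - 1
= 44

44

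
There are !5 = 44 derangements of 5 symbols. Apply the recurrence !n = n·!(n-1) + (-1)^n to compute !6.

!6 = 6·44 + 1 = 265.

265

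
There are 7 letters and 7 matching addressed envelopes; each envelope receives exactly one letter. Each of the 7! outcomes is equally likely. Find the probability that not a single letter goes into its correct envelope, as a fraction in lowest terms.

Favorable outcomes: !7 = 1854.
Total outcomes: 7! = 5040.
Probability = 1854/5040 = 103/280.

103/280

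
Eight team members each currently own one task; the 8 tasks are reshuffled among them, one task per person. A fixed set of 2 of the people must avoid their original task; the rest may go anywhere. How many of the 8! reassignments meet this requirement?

30960

Let A_j be the event that the j-th constrained one is fixed. By inclusion-exclusion over the 2 events:
Σ_{j=0}^{2} (-1)^j C(2,j)(8-j)!
= C(2,0)·8! - C(2,1)·7! + C(2,2)·6!
= 40320 - 10080 + 720
= 30960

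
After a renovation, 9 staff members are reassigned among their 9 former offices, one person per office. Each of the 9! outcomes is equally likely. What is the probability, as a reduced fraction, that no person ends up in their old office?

Favorable outcomes: !9 = 133496.
Total outcomes: 9! = 362880.
Probability = 133496/362880 = 16687/45360.

16687/45360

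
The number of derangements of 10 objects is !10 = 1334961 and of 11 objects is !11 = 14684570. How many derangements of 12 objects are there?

!12 = (12-1)·(!11 + !10) = 11·(14684570 + 1334961) = 11·16019531 = 176214841.

176214841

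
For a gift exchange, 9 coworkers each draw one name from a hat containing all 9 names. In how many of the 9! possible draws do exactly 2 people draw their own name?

Choose which 2 of the 9 are fixed: C(9,2) = 36.
The remaining 7 must be deranged: !7 = 1854.
Total: 36 × 1854 = 66744.

66744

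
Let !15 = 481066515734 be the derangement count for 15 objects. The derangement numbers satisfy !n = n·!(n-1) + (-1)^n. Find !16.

7697064251745

!16 = 16·481066515734 + 1 = 7697064251745.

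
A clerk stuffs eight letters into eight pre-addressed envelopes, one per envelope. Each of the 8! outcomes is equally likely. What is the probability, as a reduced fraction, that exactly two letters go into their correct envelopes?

Favorable outcomes: C(8,2)·!6 = 28·265 = 7420.
Total outcomes: 8! = 40320.
Probability = 7420/40320 = 53/288.

53/288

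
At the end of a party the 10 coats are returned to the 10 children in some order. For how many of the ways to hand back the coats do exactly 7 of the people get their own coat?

240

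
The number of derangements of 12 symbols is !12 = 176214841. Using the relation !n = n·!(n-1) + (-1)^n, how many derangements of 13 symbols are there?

2290792932

!13 = 13·176214841 - 1 = 2290792932.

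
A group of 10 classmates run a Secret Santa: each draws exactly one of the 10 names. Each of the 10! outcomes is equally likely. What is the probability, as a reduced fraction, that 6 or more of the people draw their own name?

Favorable outcomes: Σ_{i≥6} C(10,i)·!(10-i) = 210·9 + 120·2 + 45·1 + 10·0 + 1·1 = 2176.
Total outcomes: 10! = 3628800.
Probability = 2176/3628800 = 17/28350.

17/28350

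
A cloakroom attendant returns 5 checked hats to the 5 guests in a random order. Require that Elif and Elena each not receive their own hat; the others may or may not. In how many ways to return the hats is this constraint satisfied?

78

Inclusion-exclusion on the 2 forbidden self-matches:
Σ_{j=0}^{2} (-1)^j C(2,j)(5-j)!
= C(2,0)·5! - C(2,1)·4! + C(2,2)·3!
= 120 - 48 + 6
= 78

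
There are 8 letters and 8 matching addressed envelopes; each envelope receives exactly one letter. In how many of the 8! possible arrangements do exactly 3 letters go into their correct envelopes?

Choose which 3 of the 8 are fixed: C(8,3) = 56.
The remaining 5 must be deranged: !5 = 44.
Total: 56 × 44 = 2464.

2464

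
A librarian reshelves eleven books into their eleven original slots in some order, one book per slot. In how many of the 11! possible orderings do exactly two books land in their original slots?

Pick the 2 fixed positions: C(11,2) = 55 ways.
The remaining 9 must be deranged: !9 = 133496.
Total: 55 × 133496 = 7342280.

7342280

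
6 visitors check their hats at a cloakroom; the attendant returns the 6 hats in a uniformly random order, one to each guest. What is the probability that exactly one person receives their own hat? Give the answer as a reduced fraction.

Favorable outcomes: C(6,1)·!5 = 6·44 = 264.
Total outcomes: 6! = 720.
Probability = 264/720 = 11/30.

11/30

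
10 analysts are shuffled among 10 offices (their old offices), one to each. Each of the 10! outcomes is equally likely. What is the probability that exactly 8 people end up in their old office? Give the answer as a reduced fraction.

1/80640

Favorable outcomes: C(10,8)·!2 = 45·1 = 45.
Total outcomes: 10! = 3628800.
Probability = 45/3628800 = 1/80640.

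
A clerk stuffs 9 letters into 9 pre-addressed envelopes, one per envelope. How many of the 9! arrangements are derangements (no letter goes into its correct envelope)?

133496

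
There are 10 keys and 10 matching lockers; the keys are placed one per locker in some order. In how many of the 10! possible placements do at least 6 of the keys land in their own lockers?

Sum C(10,i)·!(10-i) for i = 6..10:
  i=6: C(10,6)·!4 = 210·9 = 1890
  i=7: C(10,7)·!3 = 120·2 = 240
  i=8: C(10,8)·!2 = 45·1 = 45
  i=9: C(10,9)·!1 = 10·0 = 0
  i=10: C(10,10)·!0 = 1·1 = 1
Total = 2176.

2176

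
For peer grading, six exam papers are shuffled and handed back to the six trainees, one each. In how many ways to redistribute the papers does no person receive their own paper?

265

By inclusion-exclusion, !6 = Σ (-1)^k · 6!/k! for k=0..6
= 6! - 6!/1! + 6!/2! - 6!/3! + 6!/4! - 6!/5! + 6!/6!
= 720 - 720 + 360 - 120 + 30 - 6 + 1
= 265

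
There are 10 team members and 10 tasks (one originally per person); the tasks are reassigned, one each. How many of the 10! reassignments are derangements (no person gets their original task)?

1334961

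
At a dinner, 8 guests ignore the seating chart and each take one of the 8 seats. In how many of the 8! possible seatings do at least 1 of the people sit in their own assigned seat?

25487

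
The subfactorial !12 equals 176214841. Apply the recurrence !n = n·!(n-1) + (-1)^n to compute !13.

2290792932

!13 = 13·176214841 - 1 = 2290792932.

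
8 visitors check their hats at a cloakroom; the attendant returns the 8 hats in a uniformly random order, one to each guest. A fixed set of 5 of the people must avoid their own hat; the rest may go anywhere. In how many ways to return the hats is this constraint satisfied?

Let A_j be the event that the j-th constrained one is fixed. By inclusion-exclusion over the 5 events:
Σ_{j=0}^{5} (-1)^j C(5,j)(8-j)!
= C(5,0)·8! - C(5,1)·7! + C(5,2)·6! - C(5,3)·5! + C(5,4)·4! - C(5,5)·3!
= 40320 - 25200 + 7200 - 1200 + 120 - 6
= 21234

21234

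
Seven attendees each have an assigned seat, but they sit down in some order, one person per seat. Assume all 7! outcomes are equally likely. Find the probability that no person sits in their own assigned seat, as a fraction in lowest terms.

103/280

Favorable outcomes: !7 = 1854.
Total outcomes: 7! = 5040.
Probability = 1854/5040 = 103/280.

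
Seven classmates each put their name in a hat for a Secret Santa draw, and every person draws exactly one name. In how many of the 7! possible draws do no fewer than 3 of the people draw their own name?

Sum C(7,i)·!(7-i) for i = 3..7:
  i=3: C(7,3)·!4 = 35·9 = 315
  i=4: C(7,4)·!3 = 35·2 = 70
  i=5: C(7,5)·!2 = 21·1 = 21
  i=6: C(7,6)·!1 = 7·0 = 0
  i=7: C(7,7)·!0 = 1·1 = 1
Total = 407.

407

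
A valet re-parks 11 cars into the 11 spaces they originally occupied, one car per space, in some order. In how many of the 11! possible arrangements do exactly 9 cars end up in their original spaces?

Pick the 9 fixed positions: C(11,9) = 55 ways.
The other 2 form a derangement: !2 = 1.
Total: 55 × 1 = 55.

55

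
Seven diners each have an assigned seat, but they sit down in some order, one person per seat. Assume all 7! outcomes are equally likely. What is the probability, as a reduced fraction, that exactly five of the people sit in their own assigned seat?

1/240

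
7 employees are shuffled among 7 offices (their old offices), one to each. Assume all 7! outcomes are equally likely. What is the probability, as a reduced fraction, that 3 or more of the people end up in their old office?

Favorable outcomes: Σ_{i≥3} C(7,i)·!(7-i) = 35·9 + 35·2 + 21·1 + 7·0 + 1·1 = 407.
Total outcomes: 7! = 5040.
Probability = 407/5040 = 407/5040.

407/5040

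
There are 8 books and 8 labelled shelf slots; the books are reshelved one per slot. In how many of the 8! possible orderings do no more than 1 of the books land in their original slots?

29665

Sum C(8,i)·!(8-i) for i = 0..1:
  i=0: C(8,0)·!8 = 1·14833 = 14833
  i=1: C(8,1)·!7 = 8·1854 = 14832
Total = 29665.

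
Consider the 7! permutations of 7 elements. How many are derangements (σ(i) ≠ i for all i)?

!7 is the nearest integer to 7!/e.
7! = 5040, and 5040/e ≈ 1854.11, so !7 = 1854.

1854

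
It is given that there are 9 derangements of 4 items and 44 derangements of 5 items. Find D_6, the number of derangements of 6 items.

D_6 = (6-1)·(D_5 + D_4) = 5·(44 + 9) = 5·53 = 265.

265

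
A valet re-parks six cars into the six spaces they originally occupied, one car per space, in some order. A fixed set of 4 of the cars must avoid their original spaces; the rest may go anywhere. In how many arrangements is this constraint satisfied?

362

Let A_j be the event that the j-th constrained one is fixed. By inclusion-exclusion over the 4 events:
Σ_{j=0}^{4} (-1)^j C(4,j)(6-j)!
= C(4,0)·6! - C(4,1)·5! + C(4,2)·4! - C(4,3)·3! + C(4,4)·2!
= 720 - 480 + 144 - 24 + 2
= 362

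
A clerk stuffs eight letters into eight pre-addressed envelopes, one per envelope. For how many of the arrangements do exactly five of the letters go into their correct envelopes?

112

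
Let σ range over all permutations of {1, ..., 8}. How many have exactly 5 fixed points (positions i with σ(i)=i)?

Pick the 5 fixed positions: C(8,5) = 56 ways.
The remaining 3 must be deranged: !3 = 2.
Total: 56 × 2 = 112.

112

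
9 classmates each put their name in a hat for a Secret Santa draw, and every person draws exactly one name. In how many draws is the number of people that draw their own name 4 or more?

Sum C(9,i)·!(9-i) for i = 4..9:
  i=4: C(9,4)·!5 = 126·44 = 5544
  i=5: C(9,5)·!4 = 126·9 = 1134
  i=6: C(9,6)·!3 = 84·2 = 168
  i=7: C(9,7)·!2 = 36·1 = 36
  i=8: C(9,8)·!1 = 9·0 = 0
  i=9: C(9,9)·!0 = 1·1 = 1
Total = 6883.

6883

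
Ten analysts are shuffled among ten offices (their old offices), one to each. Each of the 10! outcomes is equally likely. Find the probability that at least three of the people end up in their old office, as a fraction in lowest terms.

Favorable outcomes: Σ_{i≥3} C(10,i)·!(10-i) = 120·1854 + 210·265 + 252·44 + 210·9 + 120·2 + 45·1 + 10·0 + 1·1 = 291394.
Total outcomes: 10! = 3628800.
Probability = 291394/3628800 = 145697/1814400.

145697/1814400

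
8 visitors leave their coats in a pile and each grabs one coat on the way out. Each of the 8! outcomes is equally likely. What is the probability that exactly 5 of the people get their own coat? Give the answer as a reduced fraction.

1/360

Favorable outcomes: C(8,5)·!3 = 56·2 = 112.
Total outcomes: 8! = 40320.
Probability = 112/40320 = 1/360.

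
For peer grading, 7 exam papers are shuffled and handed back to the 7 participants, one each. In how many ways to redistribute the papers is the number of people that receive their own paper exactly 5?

21

Choose which 5 of the 7 are fixed: C(7,5) = 21.
The remaining 2 must be deranged: !2 = 1.
Total: 21 × 1 = 21.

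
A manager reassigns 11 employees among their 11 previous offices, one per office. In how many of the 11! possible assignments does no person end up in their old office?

14684570

Recurrence: !11 = 11·!10 + (-1)^11.
!11 = 11·1334961 - 1 = 14684570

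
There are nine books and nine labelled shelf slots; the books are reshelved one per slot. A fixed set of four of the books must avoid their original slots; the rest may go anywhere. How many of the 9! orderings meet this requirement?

Inclusion-exclusion on the 4 forbidden self-matches:
Σ_{j=0}^{4} (-1)^j C(4,j)(9-j)!
= C(4,0)·9! - C(4,1)·8! + C(4,2)·7! - C(4,3)·6! + C(4,4)·5!
= 362880 - 161280 + 30240 - 2880 + 120
= 229080

229080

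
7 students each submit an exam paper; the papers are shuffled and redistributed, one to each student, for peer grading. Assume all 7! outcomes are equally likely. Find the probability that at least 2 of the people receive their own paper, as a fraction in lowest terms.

1331/5040

Favorable outcomes: Σ_{i≥2} C(7,i)·!(7-i) = 21·44 + 35·9 + 35·2 + 21·1 + 7·0 + 1·1 = 1331.
Total outcomes: 7! = 5040.
Probability = 1331/5040 = 1331/5040.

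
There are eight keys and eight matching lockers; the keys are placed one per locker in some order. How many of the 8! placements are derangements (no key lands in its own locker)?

14833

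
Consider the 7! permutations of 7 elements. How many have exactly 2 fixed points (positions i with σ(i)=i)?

924

Choose which 2 of the 7 are fixed: C(7,2) = 21.
The remaining 5 must be deranged: !5 = 44.
Total: 21 × 44 = 924.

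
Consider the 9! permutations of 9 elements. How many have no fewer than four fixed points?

6883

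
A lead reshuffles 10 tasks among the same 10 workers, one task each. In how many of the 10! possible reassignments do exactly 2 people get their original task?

667485

Pick the 2 fixed positions: C(10,2) = 45 ways.
The other 8 form a derangement: !8 = 14833.
Total: 45 × 14833 = 667485.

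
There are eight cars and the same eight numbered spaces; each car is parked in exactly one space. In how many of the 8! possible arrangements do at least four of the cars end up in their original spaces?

771

Sum C(8,i)·!(8-i) for i = 4..8:
  i=4: C(8,4)·!4 = 70·9 = 630
  i=5: C(8,5)·!3 = 56·2 = 112
  i=6: C(8,6)·!2 = 28·1 = 28
  i=7: C(8,7)·!1 = 8·0 = 0
  i=8: C(8,8)·!0 = 1·1 = 1
Total = 771.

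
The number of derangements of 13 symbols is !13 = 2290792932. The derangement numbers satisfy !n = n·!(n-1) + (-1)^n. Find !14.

32071101049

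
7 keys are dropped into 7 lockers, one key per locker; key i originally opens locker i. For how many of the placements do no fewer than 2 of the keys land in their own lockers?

Sum C(7,i)·!(7-i) for i = 2..7:
  i=2: C(7,2)·!5 = 21·44 = 924
  i=3: C(7,3)·!4 = 35·9 = 315
  i=4: C(7,4)·!3 = 35·2 = 70
  i=5: C(7,5)·!2 = 21·1 = 21
  i=6: C(7,6)·!1 = 7·0 = 0
  i=7: C(7,7)·!0 = 1·1 = 1
Total = 1331.

1331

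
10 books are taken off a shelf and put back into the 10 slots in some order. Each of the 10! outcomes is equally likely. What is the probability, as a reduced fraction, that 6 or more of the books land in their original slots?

17/28350

Favorable outcomes: Σ_{i≥6} C(10,i)·!(10-i) = 210·9 + 120·2 + 45·1 + 10·0 + 1·1 = 2176.
Total outcomes: 10! = 3628800.
Probability = 2176/3628800 = 17/28350.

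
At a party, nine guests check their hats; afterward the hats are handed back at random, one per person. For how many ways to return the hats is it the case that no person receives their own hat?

133496

Recurrence: !9 = 8·(!8 + !7).
!9 = 8·(14833 + 1854) = 8·16687 = 133496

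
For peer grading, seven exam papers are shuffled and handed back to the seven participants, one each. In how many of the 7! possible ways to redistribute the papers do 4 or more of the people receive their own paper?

92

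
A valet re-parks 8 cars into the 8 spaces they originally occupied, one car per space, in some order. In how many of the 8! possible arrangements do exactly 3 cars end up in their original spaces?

Pick the 3 fixed positions: C(8,3) = 56 ways.
The remaining 5 must be deranged: !5 = 44.
Total: 56 × 44 = 2464.

2464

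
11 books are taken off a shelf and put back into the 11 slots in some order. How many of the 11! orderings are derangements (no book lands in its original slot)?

The subfactorial !11 = [11!/e] (nearest integer).
11! = 39916800, and 39916800/e ≈ 14684570.08, so !11 = 14684570.

14684570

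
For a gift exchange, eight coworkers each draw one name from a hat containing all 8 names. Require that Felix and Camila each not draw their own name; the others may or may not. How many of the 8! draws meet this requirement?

30960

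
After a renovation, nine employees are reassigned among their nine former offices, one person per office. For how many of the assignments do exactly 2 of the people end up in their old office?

Choose which 2 of the 9 are fixed: C(9,2) = 36.
The other 7 form a derangement: !7 = 1854.
Total: 36 × 1854 = 66744.

66744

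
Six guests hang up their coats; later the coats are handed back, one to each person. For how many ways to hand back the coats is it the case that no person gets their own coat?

265

Use !n = n·!(n-1) + (-1)^n.
!6 = 6·44 + 1 = 265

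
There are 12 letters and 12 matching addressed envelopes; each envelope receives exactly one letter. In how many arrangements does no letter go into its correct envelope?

176214841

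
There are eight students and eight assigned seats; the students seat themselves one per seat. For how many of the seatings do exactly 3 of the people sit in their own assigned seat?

2464

Choose which 3 of the 8 are fixed: C(8,3) = 56.
The remaining 5 must be deranged: !5 = 44.
Total: 56 × 44 = 2464.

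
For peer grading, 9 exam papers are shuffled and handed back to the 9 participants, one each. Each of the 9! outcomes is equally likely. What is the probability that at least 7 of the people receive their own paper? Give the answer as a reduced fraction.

37/362880

Favorable outcomes: Σ_{i≥7} C(9,i)·!(9-i) = 36·1 + 9·0 + 1·1 = 37.
Total outcomes: 9! = 362880.
Probability = 37/362880 = 37/362880.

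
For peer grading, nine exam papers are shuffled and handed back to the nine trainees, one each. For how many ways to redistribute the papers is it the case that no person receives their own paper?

The number of derangements of 9 is !9 = Σ_{k=0}^{9} (-1)^k·9!/k!
= 9! - 9!/1! + 9!/2! - 9!/3! + 9!/4! - 9!/5! + 9!/6! - 9!/7! + 9!/8! - 9!/9!
= 362880 - 362880 + 181440 - 60480 + 15120 - 3024 + 504 - 72 + 9 - 1
= 133496

133496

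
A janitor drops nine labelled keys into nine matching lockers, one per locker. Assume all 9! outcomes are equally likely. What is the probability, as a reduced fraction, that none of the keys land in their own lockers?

16687/45360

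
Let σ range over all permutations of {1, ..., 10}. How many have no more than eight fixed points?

Sum C(10,i)·!(10-i) for i = 0..8:
  i=0: C(10,0)·!10 = 1·1334961 = 1334961
  i=1: C(10,1)·!9 = 10·133496 = 1334960
  i=2: C(10,2)·!8 = 45·14833 = 667485
  i=3: C(10,3)·!7 = 120·1854 = 222480
  i=4: C(10,4)·!6 = 210·265 = 55650
  i=5: C(10,5)·!5 = 252·44 = 11088
  i=6: C(10,6)·!4 = 210·9 = 1890
  i=7: C(10,7)·!3 = 120·2 = 240
  i=8: C(10,8)·!2 = 45·1 = 45
Total = 3628799.

3628799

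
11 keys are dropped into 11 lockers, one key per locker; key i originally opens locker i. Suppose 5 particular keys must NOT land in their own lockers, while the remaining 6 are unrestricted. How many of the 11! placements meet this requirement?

25022880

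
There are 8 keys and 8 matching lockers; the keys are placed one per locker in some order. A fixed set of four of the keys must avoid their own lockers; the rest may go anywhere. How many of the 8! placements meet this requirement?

24024

Inclusion-exclusion on the 4 forbidden self-matches:
Σ_{j=0}^{4} (-1)^j C(4,j)(8-j)!
= C(4,0)·8! - C(4,1)·7! + C(4,2)·6! - C(4,3)·5! + C(4,4)·4!
= 40320 - 20160 + 4320 - 480 + 24
= 24024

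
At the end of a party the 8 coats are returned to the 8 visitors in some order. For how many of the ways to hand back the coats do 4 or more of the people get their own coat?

# with exactly i fixed is C(8,i)·!(8-i); sum over i=4..8:
  i=4: C(8,4)·!4 = 70·9 = 630
  i=5: C(8,5)·!3 = 56·2 = 112
  i=6: C(8,6)·!2 = 28·1 = 28
  i=7: C(8,7)·!1 = 8·0 = 0
  i=8: C(8,8)·!0 = 1·1 = 1
Total = 771.

771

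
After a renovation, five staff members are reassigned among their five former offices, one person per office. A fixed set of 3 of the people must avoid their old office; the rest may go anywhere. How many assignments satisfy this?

Inclusion-exclusion on the 3 forbidden self-matches:
Σ_{j=0}^{3} (-1)^j C(3,j)(5-j)!
= C(3,0)·5! - C(3,1)·4! + C(3,2)·3! - C(3,3)·2!
= 120 - 72 + 18 - 2
= 64

64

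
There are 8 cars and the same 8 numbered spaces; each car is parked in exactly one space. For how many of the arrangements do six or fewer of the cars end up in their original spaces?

Sum C(8,i)·!(8-i) for i = 0..6:
  i=0: C(8,0)·!8 = 1·14833 = 14833
  i=1: C(8,1)·!7 = 8·1854 = 14832
  i=2: C(8,2)·!6 = 28·265 = 7420
  i=3: C(8,3)·!5 = 56·44 = 2464
  i=4: C(8,4)·!4 = 70·9 = 630
  i=5: C(8,5)·!3 = 56·2 = 112
  i=6: C(8,6)·!2 = 28·1 = 28
Total = 40319.

40319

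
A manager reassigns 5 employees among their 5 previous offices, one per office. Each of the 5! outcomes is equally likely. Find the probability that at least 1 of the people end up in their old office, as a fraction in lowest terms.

19/30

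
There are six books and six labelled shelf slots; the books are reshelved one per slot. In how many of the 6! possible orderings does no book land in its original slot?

265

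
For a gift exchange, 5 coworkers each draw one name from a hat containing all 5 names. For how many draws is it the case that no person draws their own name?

44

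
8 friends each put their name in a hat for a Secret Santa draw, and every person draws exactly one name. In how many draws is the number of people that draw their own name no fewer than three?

3235

Sum C(8,i)·!(8-i) for i = 3..8:
  i=3: C(8,3)·!5 = 56·44 = 2464
  i=4: C(8,4)·!4 = 70·9 = 630
  i=5: C(8,5)·!3 = 56·2 = 112
  i=6: C(8,6)·!2 = 28·1 = 28
  i=7: C(8,7)·!1 = 8·0 = 0
  i=8: C(8,8)·!0 = 1·1 = 1
Total = 3235.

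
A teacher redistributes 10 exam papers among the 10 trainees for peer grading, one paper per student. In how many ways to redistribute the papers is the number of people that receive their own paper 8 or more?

46

Sum C(10,i)·!(10-i) for i = 8..10:
  i=8: C(10,8)·!2 = 45·1 = 45
  i=9: C(10,9)·!1 = 10·0 = 0
  i=10: C(10,10)·!0 = 1·1 = 1
Total = 46.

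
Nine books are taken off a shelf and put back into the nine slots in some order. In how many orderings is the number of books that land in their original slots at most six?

362843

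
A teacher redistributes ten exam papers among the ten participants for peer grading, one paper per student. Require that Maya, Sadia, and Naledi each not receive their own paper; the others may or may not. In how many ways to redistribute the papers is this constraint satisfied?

2656080

Let A_j be the event that the j-th constrained one is fixed. By inclusion-exclusion over the 3 events:
Σ_{j=0}^{3} (-1)^j C(3,j)(10-j)!
= C(3,0)·10! - C(3,1)·9! + C(3,2)·8! - C(3,3)·7!
= 3628800 - 1088640 + 120960 - 5040
= 2656080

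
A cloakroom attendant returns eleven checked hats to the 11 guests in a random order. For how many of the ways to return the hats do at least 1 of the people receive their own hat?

25232230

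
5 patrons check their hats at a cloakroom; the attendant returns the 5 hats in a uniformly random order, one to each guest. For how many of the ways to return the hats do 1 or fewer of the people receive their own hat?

89

# with exactly i fixed is C(5,i)·!(5-i); sum over i=0..1:
  i=0: C(5,0)·!5 = 1·44 = 44
  i=1: C(5,1)·!4 = 5·9 = 45
Total = 89.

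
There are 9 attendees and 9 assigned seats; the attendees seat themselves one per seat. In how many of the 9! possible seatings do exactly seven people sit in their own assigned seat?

Choose which 7 of the 9 are fixed: C(9,7) = 36.
The other 2 form a derangement: !2 = 1.
Total: 36 × 1 = 36.

36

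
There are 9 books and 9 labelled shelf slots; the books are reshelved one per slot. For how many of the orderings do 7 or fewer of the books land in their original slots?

Sum C(9,i)·!(9-i) for i = 0..7:
  i=0: C(9,0)·!9 = 1·133496 = 133496
  i=1: C(9,1)·!8 = 9·14833 = 133497
  i=2: C(9,2)·!7 = 36·1854 = 66744
  i=3: C(9,3)·!6 = 84·265 = 22260
  i=4: C(9,4)·!5 = 126·44 = 5544
  i=5: C(9,5)·!4 = 126·9 = 1134
  i=6: C(9,6)·!3 = 84·2 = 168
  i=7: C(9,7)·!2 = 36·1 = 36
Total = 362879.

362879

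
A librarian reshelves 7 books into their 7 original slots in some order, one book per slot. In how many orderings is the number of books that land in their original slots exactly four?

Choose which 4 of the 7 are fixed: C(7,4) = 35.
The remaining 3 must be deranged: !3 = 2.
Total: 35 × 2 = 70.

70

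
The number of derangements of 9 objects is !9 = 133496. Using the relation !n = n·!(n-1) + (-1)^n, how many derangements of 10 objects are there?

1334961

!10 = 10·133496 + 1 = 1334961.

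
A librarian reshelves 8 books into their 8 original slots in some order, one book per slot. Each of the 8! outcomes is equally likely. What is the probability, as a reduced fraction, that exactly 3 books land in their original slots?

Favorable outcomes: C(8,3)·!5 = 56·44 = 2464.
Total outcomes: 8! = 40320.
Probability = 2464/40320 = 11/180.

11/180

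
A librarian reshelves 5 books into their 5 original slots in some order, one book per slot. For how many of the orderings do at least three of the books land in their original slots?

Sum C(5,i)·!(5-i) for i = 3..5:
  i=3: C(5,3)·!2 = 10·1 = 10
  i=4: C(5,4)·!1 = 5·0 = 0
  i=5: C(5,5)·!0 = 1·1 = 1
Total = 11.

11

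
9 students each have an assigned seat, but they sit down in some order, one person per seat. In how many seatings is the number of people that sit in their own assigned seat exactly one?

133497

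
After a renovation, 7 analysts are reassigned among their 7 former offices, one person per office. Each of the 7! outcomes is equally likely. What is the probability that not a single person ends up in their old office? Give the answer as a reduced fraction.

Favorable outcomes: !7 = 1854.
Total outcomes: 7! = 5040.
Probability = 1854/5040 = 103/280.

103/280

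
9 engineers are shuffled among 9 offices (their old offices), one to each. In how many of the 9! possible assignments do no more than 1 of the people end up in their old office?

# with exactly i fixed is C(9,i)·!(9-i); sum over i=0..1:
  i=0: C(9,0)·!9 = 1·133496 = 133496
  i=1: C(9,1)·!8 = 9·14833 = 133497
Total = 266993.

266993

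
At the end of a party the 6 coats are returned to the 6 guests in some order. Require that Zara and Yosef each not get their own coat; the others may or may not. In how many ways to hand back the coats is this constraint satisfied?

504

Let A_j be the event that the j-th constrained one is fixed. By inclusion-exclusion over the 2 events:
Σ_{j=0}^{2} (-1)^j C(2,j)(6-j)!
= C(2,0)·6! - C(2,1)·5! + C(2,2)·4!
= 720 - 240 + 24
= 504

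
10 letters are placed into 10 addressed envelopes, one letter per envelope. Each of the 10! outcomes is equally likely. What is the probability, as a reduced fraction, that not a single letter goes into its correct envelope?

Favorable outcomes: !10 = 1334961.
Total outcomes: 10! = 3628800.
Probability = 1334961/3628800 = 16481/44800.

16481/44800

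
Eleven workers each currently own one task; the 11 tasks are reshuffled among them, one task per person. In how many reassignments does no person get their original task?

14684570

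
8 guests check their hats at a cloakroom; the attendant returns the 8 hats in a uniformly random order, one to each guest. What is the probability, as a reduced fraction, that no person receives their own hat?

2119/5760

Favorable outcomes: !8 = 14833.
Total outcomes: 8! = 40320.
Probability = 14833/40320 = 2119/5760.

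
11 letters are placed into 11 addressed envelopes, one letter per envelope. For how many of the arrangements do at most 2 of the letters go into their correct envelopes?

36711421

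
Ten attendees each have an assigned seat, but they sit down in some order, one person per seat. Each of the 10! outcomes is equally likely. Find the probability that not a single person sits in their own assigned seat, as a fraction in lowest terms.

Favorable outcomes: !10 = 1334961.
Total outcomes: 10! = 3628800.
Probability = 1334961/3628800 = 16481/44800.

16481/44800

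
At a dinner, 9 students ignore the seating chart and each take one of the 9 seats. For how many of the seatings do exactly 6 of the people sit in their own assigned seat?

168

Pick the 6 fixed positions: C(9,6) = 84 ways.
The other 3 form a derangement: !3 = 2.
Total: 84 × 2 = 168.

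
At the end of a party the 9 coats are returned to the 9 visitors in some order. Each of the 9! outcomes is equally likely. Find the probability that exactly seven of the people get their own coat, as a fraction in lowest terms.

1/10080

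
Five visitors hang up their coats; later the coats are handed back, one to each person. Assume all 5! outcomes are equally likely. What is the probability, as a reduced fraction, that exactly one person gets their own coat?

3/8

Favorable outcomes: C(5,1)·!4 = 5·9 = 45.
Total outcomes: 5! = 120.
Probability = 45/120 = 3/8.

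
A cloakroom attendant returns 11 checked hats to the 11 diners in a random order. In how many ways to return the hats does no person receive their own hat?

14684570

The subfactorial !11 = [11!/e] (nearest integer).
11! = 39916800, and 39916800/e ≈ 14684570.08, so !11 = 14684570.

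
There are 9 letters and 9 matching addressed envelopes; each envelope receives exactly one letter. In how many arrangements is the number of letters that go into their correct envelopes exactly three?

22260

Choose which 3 of the 9 are fixed: C(9,3) = 84.
The other 6 form a derangement: !6 = 265.
Total: 84 × 265 = 22260.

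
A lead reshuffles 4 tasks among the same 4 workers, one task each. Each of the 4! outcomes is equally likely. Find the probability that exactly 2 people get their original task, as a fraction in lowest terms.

Favorable outcomes: C(4,2)·!2 = 6·1 = 6.
Total outcomes: 4! = 24.
Probability = 6/24 = 1/4.

1/4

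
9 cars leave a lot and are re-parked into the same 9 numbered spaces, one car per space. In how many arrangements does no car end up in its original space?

133496

Recurrence: !9 = 8·(!8 + !7).
!9 = 8·(14833 + 1854) = 8·16687 = 133496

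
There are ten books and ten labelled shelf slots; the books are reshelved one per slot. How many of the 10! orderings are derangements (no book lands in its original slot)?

1334961

Recurrence: !10 = 9·(!9 + !8).
!10 = 9·(133496 + 14833) = 9·148329 = 1334961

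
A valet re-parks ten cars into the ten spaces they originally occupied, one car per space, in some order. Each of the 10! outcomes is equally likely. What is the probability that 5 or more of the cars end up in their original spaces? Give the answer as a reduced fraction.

Favorable outcomes: Σ_{i≥5} C(10,i)·!(10-i) = 252·44 + 210·9 + 120·2 + 45·1 + 10·0 + 1·1 = 13264.
Total outcomes: 10! = 3628800.
Probability = 13264/3628800 = 829/226800.

829/226800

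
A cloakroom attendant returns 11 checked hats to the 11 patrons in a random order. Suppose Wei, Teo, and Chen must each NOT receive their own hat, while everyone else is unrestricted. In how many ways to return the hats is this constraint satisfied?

30078720

Inclusion-exclusion on the 3 forbidden self-matches:
Σ_{j=0}^{3} (-1)^j C(3,j)(11-j)!
= C(3,0)·11! - C(3,1)·10! + C(3,2)·9! - C(3,3)·8!
= 39916800 - 10886400 + 1088640 - 40320
= 30078720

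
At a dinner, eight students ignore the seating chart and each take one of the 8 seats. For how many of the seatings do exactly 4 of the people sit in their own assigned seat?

Pick the 4 fixed positions: C(8,4) = 70 ways.
The other 4 form a derangement: !4 = 9.
Total: 70 × 9 = 630.

630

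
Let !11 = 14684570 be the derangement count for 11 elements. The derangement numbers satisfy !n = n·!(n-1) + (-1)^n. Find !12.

!12 = 12·14684570 + 1 = 176214841.

176214841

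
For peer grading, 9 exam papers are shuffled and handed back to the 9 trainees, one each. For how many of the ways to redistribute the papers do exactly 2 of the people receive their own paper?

66744

Pick the 2 fixed positions: C(9,2) = 36 ways.
The other 7 form a derangement: !7 = 1854.
Total: 36 × 1854 = 66744.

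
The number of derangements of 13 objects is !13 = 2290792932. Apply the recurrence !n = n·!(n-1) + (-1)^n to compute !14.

32071101049

!14 = 14·2290792932 + 1 = 32071101049.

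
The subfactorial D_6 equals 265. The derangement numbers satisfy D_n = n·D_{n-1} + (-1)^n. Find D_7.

D_7 = 7·265 - 1 = 1854.

1854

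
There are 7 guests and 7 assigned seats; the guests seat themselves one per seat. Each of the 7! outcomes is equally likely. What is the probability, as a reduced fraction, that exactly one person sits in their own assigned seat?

53/144

Favorable outcomes: C(7,1)·!6 = 7·265 = 1855.
Total outcomes: 7! = 5040.
Probability = 1855/5040 = 53/144.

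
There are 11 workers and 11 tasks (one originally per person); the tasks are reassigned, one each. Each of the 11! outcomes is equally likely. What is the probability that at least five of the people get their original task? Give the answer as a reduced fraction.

Favorable outcomes: Σ_{i≥5} C(11,i)·!(11-i) = 462·265 + 462·44 + 330·9 + 165·2 + 55·1 + 11·0 + 1·1 = 146114.
Total outcomes: 11! = 39916800.
Probability = 146114/39916800 = 73057/19958400.

73057/19958400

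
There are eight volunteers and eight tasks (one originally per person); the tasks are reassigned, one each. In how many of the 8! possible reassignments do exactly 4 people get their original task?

630

Choose which 4 of the 8 are fixed: C(8,4) = 70.
The remaining 4 must be deranged: !4 = 9.
Total: 70 × 9 = 630.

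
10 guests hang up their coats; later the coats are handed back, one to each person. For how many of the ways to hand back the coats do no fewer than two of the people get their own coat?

958879

Sum C(10,i)·!(10-i) for i = 2..10:
  i=2: C(10,2)·!8 = 45·14833 = 667485
  i=3: C(10,3)·!7 = 120·1854 = 222480
  i=4: C(10,4)·!6 = 210·265 = 55650
  i=5: C(10,5)·!5 = 252·44 = 11088
  i=6: C(10,6)·!4 = 210·9 = 1890
  i=7: C(10,7)·!3 = 120·2 = 240
  i=8: C(10,8)·!2 = 45·1 = 45
  i=9: C(10,9)·!1 = 10·0 = 0
  i=10: C(10,10)·!0 = 1·1 = 1
Total = 958879.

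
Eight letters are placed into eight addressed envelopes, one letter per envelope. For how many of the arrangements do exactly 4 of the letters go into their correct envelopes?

Choose which 4 of the 8 are fixed: C(8,4) = 70.
The remaining 4 must be deranged: !4 = 9.
Total: 70 × 9 = 630.

630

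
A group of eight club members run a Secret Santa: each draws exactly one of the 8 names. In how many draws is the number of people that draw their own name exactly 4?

630

Choose which 4 of the 8 are fixed: C(8,4) = 70.
The other 4 form a derangement: !4 = 9.
Total: 70 × 9 = 630.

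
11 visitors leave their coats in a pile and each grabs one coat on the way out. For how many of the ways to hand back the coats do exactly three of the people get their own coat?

Pick the 3 fixed positions: C(11,3) = 165 ways.
The other 8 form a derangement: !8 = 14833.
Total: 165 × 14833 = 2447445.

2447445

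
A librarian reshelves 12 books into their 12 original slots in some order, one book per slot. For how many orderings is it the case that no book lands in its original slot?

176214841

The subfactorial !12 = [12!/e] (nearest integer).
12! = 479001600, and 479001600/e ≈ 176214840.93, so !12 = 176214841.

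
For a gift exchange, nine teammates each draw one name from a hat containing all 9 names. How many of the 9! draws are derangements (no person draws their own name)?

Recurrence: !9 = 8·(!8 + !7).
!9 = 8·(14833 + 1854) = 8·16687 = 133496

133496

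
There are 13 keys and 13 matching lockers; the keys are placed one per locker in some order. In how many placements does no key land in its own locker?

2290792932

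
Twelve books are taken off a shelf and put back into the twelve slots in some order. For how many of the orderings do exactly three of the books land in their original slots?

Pick the 3 fixed positions: C(12,3) = 220 ways.
The other 9 form a derangement: !9 = 133496.
Total: 220 × 133496 = 29369120.

29369120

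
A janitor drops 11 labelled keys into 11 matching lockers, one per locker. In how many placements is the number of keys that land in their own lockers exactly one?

Choose which one of the 11 is fixed: C(11,1) = 11.
The remaining 10 must be deranged: !10 = 1334961.
Total: 11 × 1334961 = 14684571.

14684571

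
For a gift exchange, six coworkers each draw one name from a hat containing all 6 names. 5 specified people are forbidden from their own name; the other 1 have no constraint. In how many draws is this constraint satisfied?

Let A_j be the event that the j-th constrained one is fixed. By inclusion-exclusion over the 5 events:
Σ_{j=0}^{5} (-1)^j C(5,j)(6-j)!
= C(5,0)·6! - C(5,1)·5! + C(5,2)·4! - C(5,3)·3! + C(5,4)·2! - C(5,5)·1!
= 720 - 600 + 240 - 60 + 10 - 1
= 309

309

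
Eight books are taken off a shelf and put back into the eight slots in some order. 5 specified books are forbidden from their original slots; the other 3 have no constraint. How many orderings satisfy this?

Let A_j be the event that the j-th constrained one is fixed. By inclusion-exclusion over the 5 events:
Σ_{j=0}^{5} (-1)^j C(5,j)(8-j)!
= C(5,0)·8! - C(5,1)·7! + C(5,2)·6! - C(5,3)·5! + C(5,4)·4! - C(5,5)·3!
= 40320 - 25200 + 7200 - 1200 + 120 - 6
= 21234

21234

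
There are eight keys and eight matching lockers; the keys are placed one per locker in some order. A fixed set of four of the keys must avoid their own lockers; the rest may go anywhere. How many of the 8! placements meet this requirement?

Inclusion-exclusion on the 4 forbidden self-matches:
Σ_{j=0}^{4} (-1)^j C(4,j)(8-j)!
= C(4,0)·8! - C(4,1)·7! + C(4,2)·6! - C(4,3)·5! + C(4,4)·4!
= 40320 - 20160 + 4320 - 480 + 24
= 24024

24024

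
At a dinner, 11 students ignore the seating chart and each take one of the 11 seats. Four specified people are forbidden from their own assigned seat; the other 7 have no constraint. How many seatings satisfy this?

27422640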